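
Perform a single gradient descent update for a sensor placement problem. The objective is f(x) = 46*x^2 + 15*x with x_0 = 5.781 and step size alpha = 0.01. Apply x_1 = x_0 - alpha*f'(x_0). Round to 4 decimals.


We compute the gradient at x_0 and apply the update.
f'(x) = 92*x + 15
f'(5.781) = 92*5.781 + 15 = 546.852
x_1 = 5.781 - 0.01*546.852 = 0.3125


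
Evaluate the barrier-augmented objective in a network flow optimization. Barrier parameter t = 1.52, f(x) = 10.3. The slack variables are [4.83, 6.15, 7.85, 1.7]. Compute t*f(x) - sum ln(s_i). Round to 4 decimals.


Step 1: Compute log-barrier.
ln values: [1.5748, 1.8165, 2.0605, 0.5306]
phi = -(1.5748 + 1.8165 + 2.0605 + 0.5306) = -5.9824
Step 2: Compute augmented objective.
t*f(x) = 1.52*10.3 = 15.656
Total = 15.656 - 5.9824 = 9.6736


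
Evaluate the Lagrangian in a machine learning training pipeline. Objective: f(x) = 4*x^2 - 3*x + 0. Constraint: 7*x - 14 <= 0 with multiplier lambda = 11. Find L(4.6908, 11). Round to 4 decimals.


Step 1: Evaluate f(x).
f(4.6908) = 4*4.6908^2 - 3*4.6908 + 0 = 73.942
Step 2: Evaluate g(x).
g(4.6908) = 7*4.6908 - 14 = 18.8356
Step 3: Compute Lagrangian.
L = 73.942 + 11*18.8356 = 281.1336


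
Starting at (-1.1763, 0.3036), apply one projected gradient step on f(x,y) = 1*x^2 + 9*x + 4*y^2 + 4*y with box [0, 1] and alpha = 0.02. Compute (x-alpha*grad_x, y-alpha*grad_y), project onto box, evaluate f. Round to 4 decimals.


Step 1: Compute gradient at (-1.1763, 0.3036).
grad_x = 2*1*-1.1763 + 9 = 6.6474
grad_y = 2*4*0.3036 + 4 = 6.4288
Step 2: Gradient step.
x_raw = -1.1763 - 0.02*6.6474 = -1.3092
y_raw = 0.3036 - 0.02*6.4288 = 0.175
Step 3: Project onto [0, 1].
x_proj = clip(-1.3092) = 0.0
y_proj = clip(0.175) = 0.175
Step 4: Evaluate f.
f(0.0, 0.175) = 0.8226


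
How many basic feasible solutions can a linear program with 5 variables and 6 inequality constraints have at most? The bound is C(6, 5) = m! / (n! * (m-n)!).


Each vertex corresponds to some choice of n active constraints out of m, so the number of vertices is at most C(m, n) = m! / (n!(m-n)!).
m = 6, n = 5
Numerator: 6 * 5 * 4 * 3 * 2
Denominator: 5! = 120
C(6, 5) = 6


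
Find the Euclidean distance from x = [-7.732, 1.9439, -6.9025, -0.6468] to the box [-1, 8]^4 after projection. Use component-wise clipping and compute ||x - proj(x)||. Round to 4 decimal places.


Project each component onto [-1, 8].
clip(-7.732) = -1.0, clip(1.9439) = 1.9439, clip(-6.9025) = -1.0, clip(-0.6468) = -0.6468
Projection = [-1.0, 1.9439, -1.0, -0.6468]
Squared diffs: [45.3198, 0.0, 34.8395, 0.0]
Distance = sqrt(80.1593) = 8.9532


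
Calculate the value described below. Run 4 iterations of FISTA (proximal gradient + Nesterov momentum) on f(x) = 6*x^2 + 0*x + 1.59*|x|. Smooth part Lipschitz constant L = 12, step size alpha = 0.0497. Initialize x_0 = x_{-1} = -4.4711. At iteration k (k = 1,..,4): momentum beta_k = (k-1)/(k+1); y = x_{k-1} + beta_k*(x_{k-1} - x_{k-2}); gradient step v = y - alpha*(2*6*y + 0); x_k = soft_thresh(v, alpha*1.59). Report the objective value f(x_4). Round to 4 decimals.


FISTA on f(x) = 6*x^2 + 0*x + 1.59*|x|
L = 12, alpha = 0.0497
Iteration 1: beta = 0.0, y = -4.4711 + 0.0*(-4.4711 + 4.4711) = -4.4711
  grad(y) = -53.6532, v = y - alpha*grad = -1.8045
  prox(v) = soft_thresh(-1.8045, 0.079) = -1.7255
Iteration 2: beta = 0.3333, y = -1.7255 + 0.3333*(-1.7255 + 4.4711) = -0.8103
  grad(y) = -9.7238, v = y - alpha*grad = -0.327
  prox(v) = soft_thresh(-0.327, 0.079) = -0.248
Iteration 3: beta = 0.5, y = -0.248 + 0.5*(-0.248 + 1.7255) = 0.4907
  grad(y) = 5.8887, v = y - alpha*grad = 0.1981
  prox(v) = soft_thresh(0.1981, 0.079) = 0.119
Iteration 4: beta = 0.6, y = 0.119 + 0.6*(0.119 + 0.248) = 0.3393
  grad(y) = 4.0712, v = y - alpha*grad = 0.1369
  prox(v) = soft_thresh(0.1369, 0.079) = 0.0579
f(x_4) = 6*0.0579^2 + 0*0.0579 + 1.59*|0.0579| = 0.1122


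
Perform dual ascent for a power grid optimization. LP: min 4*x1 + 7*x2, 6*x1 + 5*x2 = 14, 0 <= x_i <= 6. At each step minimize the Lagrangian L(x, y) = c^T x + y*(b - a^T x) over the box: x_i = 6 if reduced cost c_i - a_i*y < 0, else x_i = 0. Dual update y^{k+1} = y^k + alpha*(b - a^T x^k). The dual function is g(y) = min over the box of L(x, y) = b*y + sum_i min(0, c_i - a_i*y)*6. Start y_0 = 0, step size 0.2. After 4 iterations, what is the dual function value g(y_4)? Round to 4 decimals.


Dual ascent for LP: min 4*x1 + 7*x2, 6*x1 + 5*x2 = 14, 0 <= x_i <= 6
Step 1: y^k = 0.0, reduced costs: (4.0, 7.0)
  x^k = (0.0, 0.0), subgradient = b - a^T x = 14.0
  y^{k+1} = 0.0 + 0.2*14.0 = 2.8
Step 2: y^k = 2.8, reduced costs: (-12.8, -7.0)
  x^k = (6.0, 6.0), subgradient = b - a^T x = -52.0
  y^{k+1} = 2.8 + 0.2*-52.0 = -7.6
Step 3: y^k = -7.6, reduced costs: (49.6, 45.0)
  x^k = (0.0, 0.0), subgradient = b - a^T x = 14.0
  y^{k+1} = -7.6 + 0.2*14.0 = -4.8
Step 4: y^k = -4.8, reduced costs: (32.8, 31.0)
  x^k = (0.0, 0.0), subgradient = b - a^T x = 14.0
  y^{k+1} = -4.8 + 0.2*14.0 = -2.0
Dual objective at y_4 = -2.0: reduced costs (16.0, 17.0), box minimizer x = (0.0, 0.0)
g(y_4) = b*y + (c1 - a1*y)*x1 + (c2 - a2*y)*x2 = 14*(-2.0) + 16.0*0.0 + 17.0*0.0 = -28.0 + 0.0 + 0.0 = -28.0


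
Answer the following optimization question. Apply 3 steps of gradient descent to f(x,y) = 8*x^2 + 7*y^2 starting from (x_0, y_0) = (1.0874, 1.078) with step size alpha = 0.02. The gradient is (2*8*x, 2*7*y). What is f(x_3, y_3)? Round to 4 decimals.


Gradient descent on f(x,y) = 8*x^2 + 7*y^2.
Starting point: (1.0874, 1.078), alpha = 0.02
Step 1: grad_x = 2*8*1.0874 = 17.3984, grad_y = 2*7*1.078 = 15.092
  x_1 = 1.0874 - 0.02*17.3984 = 0.7394
  y_1 = 1.078 - 0.02*15.092 = 0.7762
Step 2: grad_x = 2*8*0.7394 = 11.8309, grad_y = 2*7*0.7762 = 10.8662
  x_2 = 0.7394 - 0.02*11.8309 = 0.5028
  y_2 = 0.7762 - 0.02*10.8662 = 0.5588
Step 3: grad_x = 2*8*0.5028 = 8.045, grad_y = 2*7*0.5588 = 7.8237
  x_3 = 0.5028 - 0.02*8.045 = 0.3419
  y_3 = 0.5588 - 0.02*7.8237 = 0.4024
f(0.3419, 0.4024) = 8*0.3419^2 + 7*0.4024^2 = 2.0685


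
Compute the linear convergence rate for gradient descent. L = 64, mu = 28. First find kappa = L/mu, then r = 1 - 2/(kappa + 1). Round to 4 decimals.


Step 1: Compute the condition number.
kappa = L/mu = 64/28 = 2.2857
Step 2: Compute the convergence rate.
r = 1 - 2/(kappa + 1) = 1 - 2*mu/(L + mu) = (L - mu)/(L + mu) = 36/92 = 0.3913


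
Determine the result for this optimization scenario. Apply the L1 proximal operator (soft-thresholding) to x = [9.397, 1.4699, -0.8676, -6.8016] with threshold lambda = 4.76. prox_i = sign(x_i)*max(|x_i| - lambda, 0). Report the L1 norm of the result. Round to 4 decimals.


Soft-thresholding with lambda = 4.76:
prox(9.397) = sign(9.397)*max(|9.397| - 4.76, 0) = 4.637
prox(1.4699) = sign(1.4699)*max(|1.4699| - 4.76, 0) = 0.0
prox(-0.8676) = sign(-0.8676)*max(|-0.8676| - 4.76, 0) = 0.0
prox(-6.8016) = sign(-6.8016)*max(|-6.8016| - 4.76, 0) = -2.0416
prox(x) = [4.637, 0.0, 0.0, -2.0416]
||prox(x)||_1 = 4.637 + 0.0 + 0.0 + 2.0416 = 6.6786


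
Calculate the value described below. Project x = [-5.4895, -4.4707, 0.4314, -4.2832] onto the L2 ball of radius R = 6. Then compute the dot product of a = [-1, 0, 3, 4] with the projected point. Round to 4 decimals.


Step 1: Compute ||x|| (intermediates to 6 decimals).
||x|| = sqrt((-5.4895)^2 + (-4.4707)^2 + 0.4314^2 + (-4.2832)^2) = 8.285751
Step 2: Project.
Since ||x|| > R, scale = R/||x|| = 6/8.285751 = 0.724135, proj(x) = scale * x
proj(x) = [-3.975139, -3.23739, 0.312392, -3.101615]
Step 3: Dot product.
a^T * proj(x) = -1*(-3.975139) + 0*(-3.23739) + 3*0.312392 + 4*(-3.101615) = -7.4941


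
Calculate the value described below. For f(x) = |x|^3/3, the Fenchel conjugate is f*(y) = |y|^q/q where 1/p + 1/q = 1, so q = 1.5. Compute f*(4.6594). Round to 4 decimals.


The conjugate exponent q satisfies 1/p + 1/q = 1.
p = 3, so q = 3/(3 - 1) = 1.5
|y|^q = 4.6594^1.5 = 10.0576
f*(4.6594) = 10.0576 / 1.5 = 6.7051


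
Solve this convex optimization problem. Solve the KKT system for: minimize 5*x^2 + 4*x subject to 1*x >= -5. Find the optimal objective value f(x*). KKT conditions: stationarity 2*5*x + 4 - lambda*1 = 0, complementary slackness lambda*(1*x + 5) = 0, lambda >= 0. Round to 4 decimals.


Step 1: Try lambda = 0 (constraint inactive).
Stationarity: 2*5*x + 4 = 0
x* = -4/(2*5) = -0.4
Check constraint: 1*-0.4 = -0.4 >= -5 -- satisfied.
Step 2: Compute optimal value.
f(x*) = 5*(-0.4)^2 + 4*(-0.4) = -0.8


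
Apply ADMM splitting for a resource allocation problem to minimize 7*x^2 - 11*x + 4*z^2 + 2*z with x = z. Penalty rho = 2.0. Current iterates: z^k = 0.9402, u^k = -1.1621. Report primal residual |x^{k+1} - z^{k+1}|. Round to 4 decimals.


ADMM iteration with rho = 2.0, z^k = 0.9402, u^k = -1.1621
Step 1: x-update.
Minimize 7*x^2 - 11*x + (2.0/2)*(x - 0.9402 - 1.1621)^2
FOC: (2*7 + 2.0)*x = 11 + 2.0*(0.9402 + 1.1621)
x^{k+1} = 0.9503
Step 2: z-update.
Minimize 4*z^2 + 2*z + (2.0/2)*(0.9503 - z - 1.1621)^2
FOC: (2*4 + 2.0)*z = -2 + 2.0*(0.9503 - 1.1621)
z^{k+1} = -0.2424
Step 3: u-update.
u^{k+1} = -1.1621 + 0.9503 + 0.2424 = 0.0306
Step 4: Primal residual = |0.9503 + 0.2424| = 1.1927


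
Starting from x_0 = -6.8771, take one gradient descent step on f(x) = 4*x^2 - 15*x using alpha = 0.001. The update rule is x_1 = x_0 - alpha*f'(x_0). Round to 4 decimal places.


We compute the gradient at x_0 and apply the update.
f'(x) = 8*x - 15
f'(-6.8771) = 8*-6.8771 - 15 = -70.0168
x_1 = -6.8771 - 0.001*-70.0168 = -6.8071


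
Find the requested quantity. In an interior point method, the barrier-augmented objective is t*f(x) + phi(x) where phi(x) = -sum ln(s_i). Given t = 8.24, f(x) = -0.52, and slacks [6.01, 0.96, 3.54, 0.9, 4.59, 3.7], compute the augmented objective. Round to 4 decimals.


Step 1: Compute log-barrier.
ln values: [1.7934, -0.0408, 1.2641, -0.1054, 1.5239, 1.3083]
phi = -(1.7934 - 0.0408 + 1.2641 - 0.1054 + 1.5239 + 1.3083) = -5.7436
Step 2: Compute augmented objective.
t*f(x) = 8.24*-0.52 = -4.2848
Total = -4.2848 - 5.7436 = -10.0284


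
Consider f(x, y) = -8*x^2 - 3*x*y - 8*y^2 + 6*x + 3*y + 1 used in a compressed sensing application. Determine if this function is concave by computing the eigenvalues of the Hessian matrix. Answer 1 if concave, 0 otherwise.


The Hessian of f(x,y) = -8*x^2 - 3*x*y - 8*y^2 + 6*x + 3*y + 1 is:
H = [[-16, -3], [-3, -16]]
Trace = -16 - 16 = -32
Determinant = -16*-16 - (-3)^2 = 247
Discriminant = (-32)^2 - 4*247 = 36.0
Eigenvalues: lambda_1 = -19.0, lambda_2 = -13.0
The function is concave.

1


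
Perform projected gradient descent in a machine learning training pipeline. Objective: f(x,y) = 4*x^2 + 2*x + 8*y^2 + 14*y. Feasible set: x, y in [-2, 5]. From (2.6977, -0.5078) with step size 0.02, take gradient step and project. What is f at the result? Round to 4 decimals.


Step 1: Compute gradient at (2.6977, -0.5078).
grad_x = 2*4*2.6977 + 2 = 23.5816
grad_y = 2*8*-0.5078 + 14 = 5.8752
Step 2: Gradient step.
x_raw = 2.6977 - 0.02*23.5816 = 2.2261
y_raw = -0.5078 - 0.02*5.8752 = -0.6253
Step 3: Project onto [-2, 5].
x_proj = clip(2.2261) = 2.2261
y_proj = clip(-0.6253) = -0.6253
Step 4: Evaluate f.
f(2.2261, -0.6253) = 18.6474


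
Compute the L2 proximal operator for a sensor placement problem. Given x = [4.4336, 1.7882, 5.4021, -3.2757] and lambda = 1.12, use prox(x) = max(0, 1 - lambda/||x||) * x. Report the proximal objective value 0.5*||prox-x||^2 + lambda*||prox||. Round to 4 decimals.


Step 1: Compute ||x||.
||x|| = 7.9226
Step 2: Compute scaling factor.
scale = max(0, 1 - 1.12/7.9226) = 0.8586
Step 3: prox(x) = [3.8068, 1.5354, 4.6384, -2.8126]
||prox(x)|| = 6.8026
Step 4: Proximal objective.
0.5*||prox-x||^2 = 0.6272
lambda*||prox|| = 7.6189
Total = 8.2461


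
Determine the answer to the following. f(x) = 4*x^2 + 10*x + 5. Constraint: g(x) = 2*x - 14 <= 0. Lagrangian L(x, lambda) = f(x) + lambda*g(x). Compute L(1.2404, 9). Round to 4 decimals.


Step 1: Evaluate f(x).
f(1.2404) = 4*1.2404^2 + 10*1.2404 + 5 = 23.5584
Step 2: Evaluate g(x).
g(1.2404) = 2*1.2404 - 14 = -11.5192
Step 3: Compute Lagrangian.
L = 23.5584 + 9*-11.5192 = -80.1144


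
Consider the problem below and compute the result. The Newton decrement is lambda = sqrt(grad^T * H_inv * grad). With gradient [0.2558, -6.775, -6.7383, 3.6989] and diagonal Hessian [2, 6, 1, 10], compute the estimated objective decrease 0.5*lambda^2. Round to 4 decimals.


Step 1: H is diagonal, so H^(-1) * g = [0.1279, -1.1292, -6.7383, 0.3699].
Step 2: g^T H^(-1) g = sum_i g_i^2 / H_ii
  = (0.2558)^2/2 + (-6.775)^2/6 + (-6.7383)^2/1 + (3.6989)^2/10
  = 0.0327 + 7.6501 + 45.4047 + 1.3682 = 54.4557
Step 3: Objective decrease = 0.5 * g^T H^(-1) g = 27.2278


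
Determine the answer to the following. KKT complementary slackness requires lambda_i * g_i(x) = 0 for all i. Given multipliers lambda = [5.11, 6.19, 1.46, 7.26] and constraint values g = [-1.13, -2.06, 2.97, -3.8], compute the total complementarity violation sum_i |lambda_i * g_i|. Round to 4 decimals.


KKT complementary slackness check:
lambda_1 * g_1 = 5.11 * -1.13 = -5.7743
lambda_2 * g_2 = 6.19 * -2.06 = -12.7514
lambda_3 * g_3 = 1.46 * 2.97 = 4.3362
lambda_4 * g_4 = 7.26 * -3.8 = -27.588
Total violation = 5.7743 + 12.7514 + 4.3362 + 27.588 = 50.4499


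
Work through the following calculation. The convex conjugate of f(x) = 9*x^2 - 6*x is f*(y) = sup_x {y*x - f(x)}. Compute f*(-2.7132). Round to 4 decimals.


f*(y) = sup_x {y*x - a*x^2 - b*x} = sup_x {(y-b)*x - a*x^2}
FOC: (y - b) - 2a*x = 0 => x* = (y - b)/(2a)
x* = (-2.7132 + 6)/(2*9) = 0.1826
f*(-2.7132) = (y-b)^2/(4a) = (-2.7132 + 6)^2/(4*9)
= 10.8031/36 = 0.3001


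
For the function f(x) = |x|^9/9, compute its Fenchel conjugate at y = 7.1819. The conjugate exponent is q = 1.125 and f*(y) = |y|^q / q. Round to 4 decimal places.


The conjugate exponent q satisfies 1/p + 1/q = 1.
p = 9, so q = 9/(9 - 1) = 1.125
|y|^q = 7.1819^1.125 = 9.189
f*(7.1819) = 9.189 / 1.125 = 8.168


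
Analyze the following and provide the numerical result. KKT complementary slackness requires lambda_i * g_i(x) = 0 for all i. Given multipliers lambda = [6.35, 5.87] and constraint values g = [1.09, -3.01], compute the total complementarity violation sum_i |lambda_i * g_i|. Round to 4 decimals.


KKT complementary slackness check:
lambda_1 * g_1 = 6.35 * 1.09 = 6.9215
lambda_2 * g_2 = 5.87 * -3.01 = -17.6687
Total violation = 6.9215 + 17.6687 = 24.5902


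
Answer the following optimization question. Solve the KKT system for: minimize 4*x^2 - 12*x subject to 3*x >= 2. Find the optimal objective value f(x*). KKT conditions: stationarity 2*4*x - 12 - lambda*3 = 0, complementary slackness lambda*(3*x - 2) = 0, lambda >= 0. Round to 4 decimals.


Step 1: Try lambda = 0 (constraint inactive).
Stationarity: 2*4*x - 12 = 0
x* = 12/(2*4) = 1.5
Check constraint: 3*1.5 = 4.5 >= 2 -- satisfied.
Step 2: Compute optimal value.
f(x*) = 4*1.5^2 - 12*1.5 = -9.0


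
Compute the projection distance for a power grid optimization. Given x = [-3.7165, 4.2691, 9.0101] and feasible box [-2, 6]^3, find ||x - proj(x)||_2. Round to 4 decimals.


Project each component onto [-2, 6].
clip(-3.7165) = -2.0, clip(4.2691) = 4.2691, clip(9.0101) = 6.0
Projection = [-2.0, 4.2691, 6.0]
Squared diffs: [2.9464, 0.0, 9.0607]
Distance = sqrt(12.0071) = 3.4651


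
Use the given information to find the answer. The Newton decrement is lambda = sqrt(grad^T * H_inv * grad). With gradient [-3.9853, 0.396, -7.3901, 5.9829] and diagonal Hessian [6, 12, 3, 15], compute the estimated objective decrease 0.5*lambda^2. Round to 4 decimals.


Step 1: H is diagonal, so H^(-1) * g = [-0.6642, 0.033, -2.4634, 0.3989].
Step 2: g^T H^(-1) g = sum_i g_i^2 / H_ii
  = (-3.9853)^2/6 + (0.396)^2/12 + (-7.3901)^2/3 + (5.9829)^2/15
  = 2.6471 + 0.0131 + 18.2045 + 2.3863 = 23.251
Step 3: Objective decrease = 0.5 * g^T H^(-1) g = 11.6255


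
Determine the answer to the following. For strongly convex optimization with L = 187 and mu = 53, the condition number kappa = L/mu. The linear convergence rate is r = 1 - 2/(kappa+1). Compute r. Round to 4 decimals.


Step 1: Compute the condition number.
kappa = L/mu = 187/53 = 3.5283
Step 2: Compute the convergence rate.
r = 1 - 2/(kappa + 1) = 1 - 2*mu/(L + mu) = (L - mu)/(L + mu) = 134/240 = 0.5583


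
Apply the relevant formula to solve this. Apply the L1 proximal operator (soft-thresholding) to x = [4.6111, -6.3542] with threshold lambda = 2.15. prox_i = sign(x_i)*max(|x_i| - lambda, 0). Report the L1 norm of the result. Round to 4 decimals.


Soft-thresholding with lambda = 2.15:
prox(4.6111) = sign(4.6111)*max(|4.6111| - 2.15, 0) = 2.4611
prox(-6.3542) = sign(-6.3542)*max(|-6.3542| - 2.15, 0) = -4.2042
prox(x) = [2.4611, -4.2042]
||prox(x)||_1 = 2.4611 + 4.2042 = 6.6653


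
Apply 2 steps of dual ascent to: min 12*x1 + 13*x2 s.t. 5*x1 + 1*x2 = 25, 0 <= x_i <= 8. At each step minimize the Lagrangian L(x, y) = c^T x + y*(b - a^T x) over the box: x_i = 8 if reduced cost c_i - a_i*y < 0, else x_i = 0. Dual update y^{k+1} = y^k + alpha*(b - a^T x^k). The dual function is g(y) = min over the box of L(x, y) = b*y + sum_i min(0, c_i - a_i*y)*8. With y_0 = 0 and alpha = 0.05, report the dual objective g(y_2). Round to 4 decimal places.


Dual ascent for LP: min 12*x1 + 13*x2, 5*x1 + 1*x2 = 25, 0 <= x_i <= 8
Step 1: y^k = 0.0, reduced costs: (12.0, 13.0)
  x^k = (0.0, 0.0), subgradient = b - a^T x = 25.0
  y^{k+1} = 0.0 + 0.05*25.0 = 1.25
Step 2: y^k = 1.25, reduced costs: (5.75, 11.75)
  x^k = (0.0, 0.0), subgradient = b - a^T x = 25.0
  y^{k+1} = 1.25 + 0.05*25.0 = 2.5
Dual objective at y_2 = 2.5: reduced costs (-0.5, 10.5), box minimizer x = (8.0, 0.0)
g(y_2) = b*y + (c1 - a1*y)*x1 + (c2 - a2*y)*x2 = 25*2.5 + (-0.5)*8.0 + 10.5*0.0 = 62.5 - 4.0 + 0.0 = 58.5


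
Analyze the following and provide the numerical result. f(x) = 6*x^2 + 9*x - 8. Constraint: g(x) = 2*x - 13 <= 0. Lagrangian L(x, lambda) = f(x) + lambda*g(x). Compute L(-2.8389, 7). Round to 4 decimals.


Step 1: Evaluate f(x).
f(-2.8389) = 6*(-2.8389)^2 + 9*(-2.8389) - 8 = 14.806
Step 2: Evaluate g(x).
g(-2.8389) = 2*-2.8389 - 13 = -18.6778
Step 3: Compute Lagrangian.
L = 14.806 + 7*-18.6778 = -115.9386


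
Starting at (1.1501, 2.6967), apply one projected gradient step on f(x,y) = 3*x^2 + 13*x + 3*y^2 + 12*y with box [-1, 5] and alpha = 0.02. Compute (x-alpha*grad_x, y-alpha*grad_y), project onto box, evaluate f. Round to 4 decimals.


Step 1: Compute gradient at (1.1501, 2.6967).
grad_x = 2*3*1.1501 + 13 = 19.9006
grad_y = 2*3*2.6967 + 12 = 28.1802
Step 2: Gradient step.
x_raw = 1.1501 - 0.02*19.9006 = 0.7521
y_raw = 2.6967 - 0.02*28.1802 = 2.1331
Step 3: Project onto [-1, 5].
x_proj = clip(0.7521) = 0.7521
y_proj = clip(2.1331) = 2.1331
Step 4: Evaluate f.
f(0.7521, 2.1331) = 50.7215


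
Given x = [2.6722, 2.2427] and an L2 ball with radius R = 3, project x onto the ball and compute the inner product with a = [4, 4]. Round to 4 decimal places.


Step 1: Compute ||x|| (intermediates to 6 decimals).
||x|| = sqrt(2.6722^2 + 2.2427^2) = 3.488604
Step 2: Project.
Since ||x|| > R, scale = R/||x|| = 3/3.488604 = 0.859943, proj(x) = scale * x
proj(x) = [2.29794, 1.928594]
Step 3: Dot product.
a^T * proj(x) = 4*2.29794 + 4*1.928594 = 16.9061


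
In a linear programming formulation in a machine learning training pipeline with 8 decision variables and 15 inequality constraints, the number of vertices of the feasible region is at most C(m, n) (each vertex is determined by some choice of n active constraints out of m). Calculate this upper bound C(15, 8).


Each vertex corresponds to some choice of n active constraints out of m, so the number of vertices is at most C(m, n) = m! / (n!(m-n)!).
m = 15, n = 8
Numerator: 15 * 14 * 13 * 12 * 11 * 10 * 9 * 8
Denominator: 8! = 40320
C(15, 8) = 6435


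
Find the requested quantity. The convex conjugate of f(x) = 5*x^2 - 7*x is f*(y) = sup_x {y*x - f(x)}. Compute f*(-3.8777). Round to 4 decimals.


f*(y) = sup_x {y*x - a*x^2 - b*x} = sup_x {(y-b)*x - a*x^2}
FOC: (y - b) - 2a*x = 0 => x* = (y - b)/(2a)
x* = (-3.8777 + 7)/(2*5) = 0.3122
f*(-3.8777) = (y-b)^2/(4a) = (-3.8777 + 7)^2/(4*5)
= 9.7488/20 = 0.4874


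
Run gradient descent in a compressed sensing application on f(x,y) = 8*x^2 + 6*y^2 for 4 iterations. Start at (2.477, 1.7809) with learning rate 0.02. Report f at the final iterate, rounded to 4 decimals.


Gradient descent on f(x,y) = 8*x^2 + 6*y^2.
Starting point: (2.477, 1.7809), alpha = 0.02
Step 1: grad_x = 2*8*2.477 = 39.632, grad_y = 2*6*1.7809 = 21.3708
  x_1 = 2.477 - 0.02*39.632 = 1.6844
  y_1 = 1.7809 - 0.02*21.3708 = 1.3535
Step 2: grad_x = 2*8*1.6844 = 26.9498, grad_y = 2*6*1.3535 = 16.2418
  x_2 = 1.6844 - 0.02*26.9498 = 1.1454
  y_2 = 1.3535 - 0.02*16.2418 = 1.0286
Step 3: grad_x = 2*8*1.1454 = 18.3258, grad_y = 2*6*1.0286 = 12.3438
  x_3 = 1.1454 - 0.02*18.3258 = 0.7788
  y_3 = 1.0286 - 0.02*12.3438 = 0.7818
Step 4: grad_x = 2*8*0.7788 = 12.4616, grad_y = 2*6*0.7818 = 9.3813
  x_4 = 0.7788 - 0.02*12.4616 = 0.5296
  y_4 = 0.7818 - 0.02*9.3813 = 0.5941
f(0.5296, 0.5941) = 8*0.5296^2 + 6*0.5941^2 = 4.362


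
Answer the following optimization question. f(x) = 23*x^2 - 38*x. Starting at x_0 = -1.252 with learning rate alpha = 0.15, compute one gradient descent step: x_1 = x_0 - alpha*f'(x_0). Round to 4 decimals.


We compute the gradient at x_0 and apply the update.
f'(x) = 46*x - 38
f'(-1.252) = 46*-1.252 - 38 = -95.592
x_1 = -1.252 - 0.15*-95.592 = 13.0868


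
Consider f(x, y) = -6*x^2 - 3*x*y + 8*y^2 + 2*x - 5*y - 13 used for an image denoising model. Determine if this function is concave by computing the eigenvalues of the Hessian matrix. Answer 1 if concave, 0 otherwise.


The Hessian of f(x,y) = -6*x^2 - 3*x*y + 8*y^2 + 2*x - 5*y - 13 is:
H = [[-12, -3], [-3, 16]]
Trace = -12 + 16 = 4
Determinant = -12*16 - (-3)^2 = -201
Discriminant = (4)^2 - 4*-201 = 820.0
Eigenvalues: lambda_1 = -12.3178, lambda_2 = 16.3178
The function is not concave.

0


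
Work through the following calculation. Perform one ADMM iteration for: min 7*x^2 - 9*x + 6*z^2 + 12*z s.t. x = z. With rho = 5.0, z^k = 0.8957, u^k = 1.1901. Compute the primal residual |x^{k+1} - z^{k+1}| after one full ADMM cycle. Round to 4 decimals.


ADMM iteration with rho = 5.0, z^k = 0.8957, u^k = 1.1901
Step 1: x-update.
Minimize 7*x^2 - 9*x + (5.0/2)*(x - 0.8957 + 1.1901)^2
FOC: (2*7 + 5.0)*x = 9 + 5.0*(0.8957 - 1.1901)
x^{k+1} = 0.3962
Step 2: z-update.
Minimize 6*z^2 + 12*z + (5.0/2)*(0.3962 - z + 1.1901)^2
FOC: (2*6 + 5.0)*z = -12 + 5.0*(0.3962 + 1.1901)
z^{k+1} = -0.2393
Step 3: u-update.
u^{k+1} = 1.1901 + 0.3962 + 0.2393 = 1.8256
Step 4: Primal residual = |0.3962 + 0.2393| = 0.6355


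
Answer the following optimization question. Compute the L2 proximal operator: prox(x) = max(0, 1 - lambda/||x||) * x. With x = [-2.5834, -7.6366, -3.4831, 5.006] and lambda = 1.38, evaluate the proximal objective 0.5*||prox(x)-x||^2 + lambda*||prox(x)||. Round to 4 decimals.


Step 1: Compute ||x||.
||x|| = 10.1086
Step 2: Compute scaling factor.
scale = max(0, 1 - 1.38/10.1086) = 0.8635
Step 3: prox(x) = [-2.2307, -6.5941, -3.0076, 4.3226]
||prox(x)|| = 8.7286
Step 4: Proximal objective.
0.5*||prox-x||^2 = 0.9522
lambda*||prox|| = 12.0455
Total = 12.9977


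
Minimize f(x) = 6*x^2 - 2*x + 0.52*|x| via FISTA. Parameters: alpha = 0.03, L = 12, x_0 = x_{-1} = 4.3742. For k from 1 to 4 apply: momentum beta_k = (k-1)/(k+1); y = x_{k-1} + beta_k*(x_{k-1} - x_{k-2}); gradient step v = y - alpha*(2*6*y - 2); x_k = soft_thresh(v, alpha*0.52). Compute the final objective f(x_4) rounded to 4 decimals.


FISTA on f(x) = 6*x^2 - 2*x + 0.52*|x|
L = 12, alpha = 0.03
Iteration 1: beta = 0.0, y = 4.3742 + 0.0*(4.3742 - 4.3742) = 4.3742
  grad(y) = 50.4904, v = y - alpha*grad = 2.8595
  prox(v) = soft_thresh(2.8595, 0.0156) = 2.8439
Iteration 2: beta = 0.3333, y = 2.8439 + 0.3333*(2.8439 - 4.3742) = 2.3338
  grad(y) = 26.0054, v = y - alpha*grad = 1.5536
  prox(v) = soft_thresh(1.5536, 0.0156) = 1.538
Iteration 3: beta = 0.5, y = 1.538 + 0.5*(1.538 - 2.8439) = 0.8851
  grad(y) = 8.6211, v = y - alpha*grad = 0.6265
  prox(v) = soft_thresh(0.6265, 0.0156) = 0.6109
Iteration 4: beta = 0.6, y = 0.6109 + 0.6*(0.6109 - 1.538) = 0.0546
  grad(y) = -1.3453, v = y - alpha*grad = 0.0949
  prox(v) = soft_thresh(0.0949, 0.0156) = 0.0793
f(x_4) = 6*0.0793^2 - 2*0.0793 + 0.52*|0.0793| = -0.0796


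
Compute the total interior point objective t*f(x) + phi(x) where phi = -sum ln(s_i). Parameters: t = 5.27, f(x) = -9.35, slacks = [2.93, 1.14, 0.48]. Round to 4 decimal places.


Step 1: Compute log-barrier.
ln values: [1.075, 0.131, -0.734]
phi = -(1.075 + 0.131 - 0.734) = -0.4721
Step 2: Compute augmented objective.
t*f(x) = 5.27*-9.35 = -49.2745
Total = -49.2745 - 0.4721 = -49.7466


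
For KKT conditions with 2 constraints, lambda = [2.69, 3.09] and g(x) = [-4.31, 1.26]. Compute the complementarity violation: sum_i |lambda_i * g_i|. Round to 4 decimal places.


KKT complementary slackness check:
lambda_1 * g_1 = 2.69 * -4.31 = -11.5939
lambda_2 * g_2 = 3.09 * 1.26 = 3.8934
Total violation = 11.5939 + 3.8934 = 15.4873


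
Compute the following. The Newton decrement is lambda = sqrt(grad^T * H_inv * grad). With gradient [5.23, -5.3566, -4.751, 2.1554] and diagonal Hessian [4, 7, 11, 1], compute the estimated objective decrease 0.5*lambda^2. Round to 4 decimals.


Step 1: H is diagonal, so H^(-1) * g = [1.3075, -0.7652, -0.4319, 2.1554].
Step 2: g^T H^(-1) g = sum_i g_i^2 / H_ii
  = (5.23)^2/4 + (-5.3566)^2/7 + (-4.751)^2/11 + (2.1554)^2/1
  = 6.8382 + 4.099 + 2.052 + 4.6457 = 17.635
Step 3: Objective decrease = 0.5 * g^T H^(-1) g = 8.8175


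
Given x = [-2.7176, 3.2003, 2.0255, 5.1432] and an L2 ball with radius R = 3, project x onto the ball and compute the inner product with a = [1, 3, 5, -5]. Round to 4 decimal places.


Step 1: Compute ||x|| (intermediates to 6 decimals).
||x|| = sqrt((-2.7176)^2 + 3.2003^2 + 2.0255^2 + 5.1432^2) = 6.941356
Step 2: Project.
Since ||x|| > R, scale = R/||x|| = 3/6.941356 = 0.432192, proj(x) = scale * x
proj(x) = [-1.174525, 1.383144, 0.875405, 2.22285]
Step 3: Dot product.
a^T * proj(x) = 1*(-1.174525) + 3*1.383144 + 5*0.875405 - 5*2.22285 = -3.7623


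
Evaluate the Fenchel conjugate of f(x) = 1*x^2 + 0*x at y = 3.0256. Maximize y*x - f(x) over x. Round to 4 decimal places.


f*(y) = sup_x {y*x - a*x^2 - b*x} = sup_x {(y-b)*x - a*x^2}
FOC: (y - b) - 2a*x = 0 => x* = (y - b)/(2a)
x* = (3.0256 - 0)/(2*1) = 1.5128
f*(3.0256) = (y-b)^2/(4a) = (3.0256 - 0)^2/(4*1)
= 9.1543/4 = 2.2886


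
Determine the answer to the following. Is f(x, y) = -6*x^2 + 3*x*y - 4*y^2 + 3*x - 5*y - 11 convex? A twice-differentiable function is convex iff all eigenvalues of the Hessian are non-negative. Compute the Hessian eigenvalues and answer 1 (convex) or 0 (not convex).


The Hessian of f(x,y) = -6*x^2 + 3*x*y - 4*y^2 + 3*x - 5*y - 11 is:
H = [[-12, 3], [3, -8]]
Trace = -12 - 8 = -20
Determinant = -12*-8 - (3)^2 = 87
Discriminant = (-20)^2 - 4*87 = 52.0
Eigenvalues: lambda_1 = -13.6056, lambda_2 = -6.3944
The function is not convex.

0


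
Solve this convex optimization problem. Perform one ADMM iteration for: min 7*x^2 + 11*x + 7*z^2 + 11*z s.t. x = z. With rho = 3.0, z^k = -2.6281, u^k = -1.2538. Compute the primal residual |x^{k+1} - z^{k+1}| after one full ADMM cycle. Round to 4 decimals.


ADMM iteration with rho = 3.0, z^k = -2.6281, u^k = -1.2538
Step 1: x-update.
Minimize 7*x^2 + 11*x + (3.0/2)*(x + 2.6281 - 1.2538)^2
FOC: (2*7 + 3.0)*x = -11 + 3.0*(-2.6281 + 1.2538)
x^{k+1} = -0.8896
Step 2: z-update.
Minimize 7*z^2 + 11*z + (3.0/2)*(-0.8896 - z - 1.2538)^2
FOC: (2*7 + 3.0)*z = -11 + 3.0*(-0.8896 - 1.2538)
z^{k+1} = -1.0253
Step 3: u-update.
u^{k+1} = -1.2538 - 0.8896 + 1.0253 = -1.1181
Step 4: Primal residual = |-0.8896 + 1.0253| = 0.1357


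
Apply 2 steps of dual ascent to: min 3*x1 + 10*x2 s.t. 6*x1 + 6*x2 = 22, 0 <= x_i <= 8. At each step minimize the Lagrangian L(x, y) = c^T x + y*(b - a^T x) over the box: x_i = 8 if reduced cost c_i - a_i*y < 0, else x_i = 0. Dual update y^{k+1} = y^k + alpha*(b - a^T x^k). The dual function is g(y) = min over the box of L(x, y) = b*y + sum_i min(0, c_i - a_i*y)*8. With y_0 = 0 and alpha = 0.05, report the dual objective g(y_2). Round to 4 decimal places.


Dual ascent for LP: min 3*x1 + 10*x2, 6*x1 + 6*x2 = 22, 0 <= x_i <= 8
Step 1: y^k = 0.0, reduced costs: (3.0, 10.0)
  x^k = (0.0, 0.0), subgradient = b - a^T x = 22.0
  y^{k+1} = 0.0 + 0.05*22.0 = 1.1
Step 2: y^k = 1.1, reduced costs: (-3.6, 3.4)
  x^k = (8.0, 0.0), subgradient = b - a^T x = -26.0
  y^{k+1} = 1.1 + 0.05*-26.0 = -0.2
Dual objective at y_2 = -0.2: reduced costs (4.2, 11.2), box minimizer x = (0.0, 0.0)
g(y_2) = b*y + (c1 - a1*y)*x1 + (c2 - a2*y)*x2 = 22*(-0.2) + 4.2*0.0 + 11.2*0.0 = -4.4 + 0.0 + 0.0 = -4.4


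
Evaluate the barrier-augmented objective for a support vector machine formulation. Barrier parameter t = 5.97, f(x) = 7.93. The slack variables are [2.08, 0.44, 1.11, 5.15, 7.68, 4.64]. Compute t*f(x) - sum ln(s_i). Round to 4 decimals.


Step 1: Compute log-barrier.
ln values: [0.7324, -0.821, 0.1044, 1.639, 2.0386, 1.5347]
phi = -(0.7324 - 0.821 + 0.1044 + 1.639 + 2.0386 + 1.5347) = -5.2281
Step 2: Compute augmented objective.
t*f(x) = 5.97*7.93 = 47.3421
Total = 47.3421 - 5.2281 = 42.114


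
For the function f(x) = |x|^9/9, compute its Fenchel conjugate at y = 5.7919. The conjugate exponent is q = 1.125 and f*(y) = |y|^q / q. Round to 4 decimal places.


The conjugate exponent q satisfies 1/p + 1/q = 1.
p = 9, so q = 9/(9 - 1) = 1.125
|y|^q = 5.7919^1.125 = 7.214
f*(5.7919) = 7.214 / 1.125 = 6.4124


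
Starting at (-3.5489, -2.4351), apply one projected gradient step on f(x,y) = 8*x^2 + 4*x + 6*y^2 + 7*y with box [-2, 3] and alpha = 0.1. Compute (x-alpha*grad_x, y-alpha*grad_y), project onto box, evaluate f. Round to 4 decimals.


Step 1: Compute gradient at (-3.5489, -2.4351).
grad_x = 2*8*-3.5489 + 4 = -52.7824
grad_y = 2*6*-2.4351 + 7 = -22.2212
Step 2: Gradient step.
x_raw = -3.5489 - 0.1*-52.7824 = 1.7293
y_raw = -2.4351 - 0.1*-22.2212 = -0.213
Step 3: Project onto [-2, 3].
x_proj = clip(1.7293) = 1.7293
y_proj = clip(-0.213) = -0.213
Step 4: Evaluate f.
f(1.7293, -0.213) = 29.6236


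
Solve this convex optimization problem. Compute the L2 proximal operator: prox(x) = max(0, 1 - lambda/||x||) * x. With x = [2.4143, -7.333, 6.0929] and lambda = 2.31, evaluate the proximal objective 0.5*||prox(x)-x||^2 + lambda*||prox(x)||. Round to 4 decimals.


Step 1: Compute ||x||.
||x|| = 9.8349
Step 2: Compute scaling factor.
scale = max(0, 1 - 2.31/9.8349) = 0.7651
Step 3: prox(x) = [1.8472, -5.6106, 4.6618]
||prox(x)|| = 7.5249
Step 4: Proximal objective.
0.5*||prox-x||^2 = 2.6681
lambda*||prox|| = 17.3825
Total = 20.0506


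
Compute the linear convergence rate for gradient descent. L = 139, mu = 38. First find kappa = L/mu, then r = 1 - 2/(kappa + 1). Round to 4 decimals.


Step 1: Compute the condition number.
kappa = L/mu = 139/38 = 3.6579
Step 2: Compute the convergence rate.
r = 1 - 2/(kappa + 1) = 1 - 2*mu/(L + mu) = (L - mu)/(L + mu) = 101/177 = 0.5706


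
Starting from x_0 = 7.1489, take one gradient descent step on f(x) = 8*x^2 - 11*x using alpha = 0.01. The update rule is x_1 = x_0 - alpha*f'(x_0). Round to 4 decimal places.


We compute the gradient at x_0 and apply the update.
f'(x) = 16*x - 11
f'(7.1489) = 16*7.1489 - 11 = 103.3824
x_1 = 7.1489 - 0.01*103.3824 = 6.1151


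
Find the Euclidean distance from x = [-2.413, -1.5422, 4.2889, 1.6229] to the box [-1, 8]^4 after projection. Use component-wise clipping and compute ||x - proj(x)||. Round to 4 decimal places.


Project each component onto [-1, 8].
clip(-2.413) = -1.0, clip(-1.5422) = -1.0, clip(4.2889) = 4.2889, clip(1.6229) = 1.6229
Projection = [-1.0, -1.0, 4.2889, 1.6229]
Squared diffs: [1.9966, 0.294, 0.0, 0.0]
Distance = sqrt(2.2906) = 1.5135


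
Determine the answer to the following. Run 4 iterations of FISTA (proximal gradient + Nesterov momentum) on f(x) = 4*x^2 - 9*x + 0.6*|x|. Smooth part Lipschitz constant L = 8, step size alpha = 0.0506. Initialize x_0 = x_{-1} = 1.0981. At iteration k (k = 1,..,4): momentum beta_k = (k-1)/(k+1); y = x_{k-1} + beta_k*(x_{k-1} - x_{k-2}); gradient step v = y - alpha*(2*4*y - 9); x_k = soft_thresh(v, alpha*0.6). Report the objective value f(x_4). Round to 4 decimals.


FISTA on f(x) = 4*x^2 - 9*x + 0.6*|x|
L = 8, alpha = 0.0506
Iteration 1: beta = 0.0, y = 1.0981 + 0.0*(1.0981 - 1.0981) = 1.0981
  grad(y) = -0.2152, v = y - alpha*grad = 1.109
  prox(v) = soft_thresh(1.109, 0.0304) = 1.0786
Iteration 2: beta = 0.3333, y = 1.0786 + 0.3333*(1.0786 - 1.0981) = 1.0721
  grad(y) = -0.4229, v = y - alpha*grad = 1.0935
  prox(v) = soft_thresh(1.0935, 0.0304) = 1.0632
Iteration 3: beta = 0.5, y = 1.0632 + 0.5*(1.0632 - 1.0786) = 1.0555
  grad(y) = -0.5564, v = y - alpha*grad = 1.0836
  prox(v) = soft_thresh(1.0836, 0.0304) = 1.0532
Iteration 4: beta = 0.6, y = 1.0532 + 0.6*(1.0532 - 1.0632) = 1.0473
  grad(y) = -0.6217, v = y - alpha*grad = 1.0787
  prox(v) = soft_thresh(1.0787, 0.0304) = 1.0484
f(x_4) = 4*1.0484^2 - 9*1.0484 + 0.6*|1.0484| = -4.41


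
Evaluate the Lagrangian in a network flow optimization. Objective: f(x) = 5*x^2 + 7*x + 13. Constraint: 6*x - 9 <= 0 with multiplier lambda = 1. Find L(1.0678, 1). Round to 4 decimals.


Step 1: Evaluate f(x).
f(1.0678) = 5*1.0678^2 + 7*1.0678 + 13 = 26.1756
Step 2: Evaluate g(x).
g(1.0678) = 6*1.0678 - 9 = -2.5932
Step 3: Compute Lagrangian.
L = 26.1756 + 1*-2.5932 = 23.5824


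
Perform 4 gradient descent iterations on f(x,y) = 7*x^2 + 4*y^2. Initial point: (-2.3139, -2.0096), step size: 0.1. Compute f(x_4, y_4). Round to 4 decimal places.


Gradient descent on f(x,y) = 7*x^2 + 4*y^2.
Starting point: (-2.3139, -2.0096), alpha = 0.1
Step 1: grad_x = 2*7*-2.3139 = -32.3946, grad_y = 2*4*-2.0096 = -16.0768
  x_1 = -2.3139 - 0.1*-32.3946 = 0.9256
  y_1 = -2.0096 - 0.1*-16.0768 = -0.4019
Step 2: grad_x = 2*7*0.9256 = 12.9578, grad_y = 2*4*-0.4019 = -3.2154
  x_2 = 0.9256 - 0.1*12.9578 = -0.3702
  y_2 = -0.4019 - 0.1*-3.2154 = -0.0804
Step 3: grad_x = 2*7*-0.3702 = -5.1831, grad_y = 2*4*-0.0804 = -0.6431
  x_3 = -0.3702 - 0.1*-5.1831 = 0.1481
  y_3 = -0.0804 - 0.1*-0.6431 = -0.0161
Step 4: grad_x = 2*7*0.1481 = 2.0733, grad_y = 2*4*-0.0161 = -0.1286
  x_4 = 0.1481 - 0.1*2.0733 = -0.0592
  y_4 = -0.0161 - 0.1*-0.1286 = -0.0032
f(-0.0592, -0.0032) = 7*(-0.0592)^2 + 4*(-0.0032)^2 = 0.0246


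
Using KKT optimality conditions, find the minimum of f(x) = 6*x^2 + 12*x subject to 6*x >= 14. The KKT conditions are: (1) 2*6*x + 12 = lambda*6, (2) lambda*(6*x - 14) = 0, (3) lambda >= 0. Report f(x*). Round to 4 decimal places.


Step 1: Try lambda = 0 (constraint inactive).
x_unc = -12/(2*6) = -1.0
Check: 6*-1.0 = -6.0 < 14 -- violated!
Step 2: Constraint must be active: 6*x = 14
x* = 14/6 = 7/3 = 2.3333 (rounded; the exact value 7/3 is used below)
lambda = (2*6*(7/3) + 12)/6 = 6.6667
Step 3: Compute optimal value.
f(x*) = 6*(7/3)^2 + 12*(7/3) = 60.6667


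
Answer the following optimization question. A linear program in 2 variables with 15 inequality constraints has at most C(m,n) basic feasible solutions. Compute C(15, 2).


Each vertex corresponds to some choice of n active constraints out of m, so the number of vertices is at most C(m, n) = m! / (n!(m-n)!).
m = 15, n = 2
Numerator: 15 * 14
Denominator: 2! = 2
C(15, 2) = 105


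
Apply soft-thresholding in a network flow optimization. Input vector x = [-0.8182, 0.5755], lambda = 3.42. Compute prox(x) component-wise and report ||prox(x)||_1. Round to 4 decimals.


Soft-thresholding with lambda = 3.42:
prox(-0.8182) = sign(-0.8182)*max(|-0.8182| - 3.42, 0) = 0.0
prox(0.5755) = sign(0.5755)*max(|0.5755| - 3.42, 0) = 0.0
prox(x) = [0.0, 0.0]
||prox(x)||_1 = 0.0 + 0.0 = 0.0


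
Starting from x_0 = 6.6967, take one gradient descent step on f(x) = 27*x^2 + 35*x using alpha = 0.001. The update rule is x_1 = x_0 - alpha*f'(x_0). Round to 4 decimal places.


We compute the gradient at x_0 and apply the update.
f'(x) = 54*x + 35
f'(6.6967) = 54*6.6967 + 35 = 396.6218
x_1 = 6.6967 - 0.001*396.6218 = 6.3001


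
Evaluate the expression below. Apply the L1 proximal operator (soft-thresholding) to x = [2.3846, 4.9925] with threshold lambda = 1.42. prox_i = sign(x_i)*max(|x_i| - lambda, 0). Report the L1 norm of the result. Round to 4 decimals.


Soft-thresholding with lambda = 1.42:
prox(2.3846) = sign(2.3846)*max(|2.3846| - 1.42, 0) = 0.9646
prox(4.9925) = sign(4.9925)*max(|4.9925| - 1.42, 0) = 3.5725
prox(x) = [0.9646, 3.5725]
||prox(x)||_1 = 0.9646 + 3.5725 = 4.5371


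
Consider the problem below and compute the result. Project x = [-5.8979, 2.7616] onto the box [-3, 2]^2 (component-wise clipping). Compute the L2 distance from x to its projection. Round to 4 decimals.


Project each component onto [-3, 2].
clip(-5.8979) = -3.0, clip(2.7616) = 2.0
Projection = [-3.0, 2.0]
Squared diffs: [8.3978, 0.58]
Distance = sqrt(8.9778) = 2.9963


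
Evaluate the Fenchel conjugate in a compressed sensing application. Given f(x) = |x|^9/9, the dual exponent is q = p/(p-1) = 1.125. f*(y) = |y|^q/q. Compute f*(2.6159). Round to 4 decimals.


The conjugate exponent q satisfies 1/p + 1/q = 1.
p = 9, so q = 9/(9 - 1) = 1.125
|y|^q = 2.6159^1.125 = 2.95
f*(2.6159) = 2.95 / 1.125 = 2.6222


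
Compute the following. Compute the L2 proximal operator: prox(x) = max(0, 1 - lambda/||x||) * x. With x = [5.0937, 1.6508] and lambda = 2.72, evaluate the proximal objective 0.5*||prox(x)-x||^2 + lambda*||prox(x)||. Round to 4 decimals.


Step 1: Compute ||x||.
||x|| = 5.3545
Step 2: Compute scaling factor.
scale = max(0, 1 - 2.72/5.3545) = 0.492
Step 3: prox(x) = [2.5062, 0.8122]
||prox(x)|| = 2.6345
Step 4: Proximal objective.
0.5*||prox-x||^2 = 3.6992
lambda*||prox|| = 7.1658
Total = 10.8651


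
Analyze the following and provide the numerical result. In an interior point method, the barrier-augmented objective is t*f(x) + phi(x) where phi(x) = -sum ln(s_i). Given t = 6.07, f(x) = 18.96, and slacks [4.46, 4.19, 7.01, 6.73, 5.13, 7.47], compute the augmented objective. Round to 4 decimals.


Step 1: Compute log-barrier.
ln values: [1.4951, 1.4327, 1.9473, 1.9066, 1.6351, 2.0109]
phi = -(1.4951 + 1.4327 + 1.9473 + 1.9066 + 1.6351 + 2.0109) = -10.4278
Step 2: Compute augmented objective.
t*f(x) = 6.07*18.96 = 115.0872
Total = 115.0872 - 10.4278 = 104.6594


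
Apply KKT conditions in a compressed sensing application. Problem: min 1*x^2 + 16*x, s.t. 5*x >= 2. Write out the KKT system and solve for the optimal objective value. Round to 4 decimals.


Step 1: Try lambda = 0 (constraint inactive).
x_unc = -16/(2*1) = -8.0
Check: 5*-8.0 = -40.0 < 2 -- violated!
Step 2: Constraint must be active: 5*x = 2
x* = 2/5 = 0.4
lambda = (2*1*0.4 + 16)/5 = 3.36
Step 3: Compute optimal value.
f(x*) = 1*0.4^2 + 16*0.4 = 6.56


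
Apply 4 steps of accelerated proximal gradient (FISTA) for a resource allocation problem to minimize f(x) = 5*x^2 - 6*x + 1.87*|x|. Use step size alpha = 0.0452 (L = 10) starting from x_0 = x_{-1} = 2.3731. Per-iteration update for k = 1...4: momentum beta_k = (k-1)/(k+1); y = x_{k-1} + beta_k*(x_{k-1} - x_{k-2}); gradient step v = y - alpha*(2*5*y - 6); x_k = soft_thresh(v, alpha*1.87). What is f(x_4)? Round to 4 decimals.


FISTA on f(x) = 5*x^2 - 6*x + 1.87*|x|
L = 10, alpha = 0.0452
Iteration 1: beta = 0.0, y = 2.3731 + 0.0*(2.3731 - 2.3731) = 2.3731
  grad(y) = 17.731, v = y - alpha*grad = 1.5717
  prox(v) = soft_thresh(1.5717, 0.0845) = 1.4871
Iteration 2: beta = 0.3333, y = 1.4871 + 0.3333*(1.4871 - 2.3731) = 1.1918
  grad(y) = 5.9181, v = y - alpha*grad = 0.9243
  prox(v) = soft_thresh(0.9243, 0.0845) = 0.8398
Iteration 3: beta = 0.5, y = 0.8398 + 0.5*(0.8398 - 1.4871) = 0.5161
  grad(y) = -0.8388, v = y - alpha*grad = 0.554
  prox(v) = soft_thresh(0.554, 0.0845) = 0.4695
Iteration 4: beta = 0.6, y = 0.4695 + 0.6*(0.4695 - 0.8398) = 0.2473
  grad(y) = -3.5266, v = y - alpha*grad = 0.4067
  prox(v) = soft_thresh(0.4067, 0.0845) = 0.3222
f(x_4) = 5*0.3222^2 - 6*0.3222 + 1.87*|0.3222| = -0.8116
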